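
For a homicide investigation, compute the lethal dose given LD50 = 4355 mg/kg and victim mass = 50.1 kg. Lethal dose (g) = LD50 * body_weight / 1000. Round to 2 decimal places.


Lethal dose calculation:
Lethal dose = LD50 * body_weight / 1000
= 4355 * 50.1 / 1000
= 218185.5 / 1000
= 218.19 g

218.19


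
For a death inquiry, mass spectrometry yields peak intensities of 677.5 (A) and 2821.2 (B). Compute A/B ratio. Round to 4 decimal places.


Spectral peak ratio:
Peak A = 677.5 counts
Peak B = 2821.2 counts
Ratio = 677.5 / 2821.2 = 0.2401

0.2401


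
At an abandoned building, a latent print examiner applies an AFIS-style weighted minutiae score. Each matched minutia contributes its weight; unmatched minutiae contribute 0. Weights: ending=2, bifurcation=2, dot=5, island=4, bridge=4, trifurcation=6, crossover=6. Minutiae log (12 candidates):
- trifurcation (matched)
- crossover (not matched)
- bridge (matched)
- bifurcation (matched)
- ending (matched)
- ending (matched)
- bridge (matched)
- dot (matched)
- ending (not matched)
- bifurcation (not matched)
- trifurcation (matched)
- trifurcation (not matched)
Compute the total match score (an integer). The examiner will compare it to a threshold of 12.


Weighted minutiae match score:
  trifurcation: matched, +6 (running total 6)
  crossover: not matched, +0
  bridge: matched, +4 (running total 10)
  bifurcation: matched, +2 (running total 12)
  ending: matched, +2 (running total 14)
  ending: matched, +2 (running total 16)
  bridge: matched, +4 (running total 20)
  dot: matched, +5 (running total 25)
  ending: not matched, +0
  bifurcation: not matched, +0
  trifurcation: matched, +6 (running total 31)
  trifurcation: not matched, +0
Total score = 31
Threshold = 12; verdict = identification

31


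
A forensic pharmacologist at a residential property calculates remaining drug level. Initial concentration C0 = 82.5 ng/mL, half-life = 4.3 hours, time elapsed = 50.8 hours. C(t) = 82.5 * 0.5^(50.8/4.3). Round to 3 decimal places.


Drug concentration decay:
Number of half-lives = t / t_half = 50.8 / 4.3 = 11.813953
Decay factor = 0.5^11.813953 = 0.00027774
C(t) = 82.5 * 0.00027774 = 0.023 ng/mL

0.023


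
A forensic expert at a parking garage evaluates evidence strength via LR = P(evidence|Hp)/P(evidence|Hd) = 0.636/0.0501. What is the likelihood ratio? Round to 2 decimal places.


Likelihood ratio calculation:
LR = P(E|Hp) / P(E|Hd)
LR = 0.636 / 0.0501
LR = 12.69

12.69


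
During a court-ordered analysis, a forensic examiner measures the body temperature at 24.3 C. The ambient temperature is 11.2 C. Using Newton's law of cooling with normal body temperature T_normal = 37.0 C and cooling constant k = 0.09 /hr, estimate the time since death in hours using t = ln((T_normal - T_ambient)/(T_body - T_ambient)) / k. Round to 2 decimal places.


Using Newton's law of cooling:
t = ln((T_normal - T_ambient) / (T_body - T_ambient)) / k
T_normal - T_ambient = 25.8
T_body - T_ambient = 13.1
Ratio = 1.969466
ln(ratio) = 0.677762
t = 0.677762 / 0.09 = 7.53 hours

7.53


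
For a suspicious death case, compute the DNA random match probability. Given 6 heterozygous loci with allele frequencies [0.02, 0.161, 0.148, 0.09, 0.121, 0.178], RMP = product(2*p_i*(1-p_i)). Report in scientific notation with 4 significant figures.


Computing RMP for 6 loci:
Locus 1: 2 * 0.02 * 0.98 = 0.0392
Locus 2: 2 * 0.161 * 0.839 = 0.270158
Locus 3: 2 * 0.148 * 0.852 = 0.252192
Locus 4: 2 * 0.09 * 0.91 = 0.1638
Locus 5: 2 * 0.121 * 0.879 = 0.212718
Locus 6: 2 * 0.178 * 0.822 = 0.292632
RMP = 2.723e-05

2.723e-05


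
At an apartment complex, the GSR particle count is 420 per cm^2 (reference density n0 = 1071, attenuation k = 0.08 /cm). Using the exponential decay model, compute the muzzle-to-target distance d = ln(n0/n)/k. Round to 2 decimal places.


GSR distance calculation:
n0/n = 1071 / 420 = 2.55
ln(n0/n) = 0.936093
d = 0.936093 / 0.08 = 11.70 cm

11.70


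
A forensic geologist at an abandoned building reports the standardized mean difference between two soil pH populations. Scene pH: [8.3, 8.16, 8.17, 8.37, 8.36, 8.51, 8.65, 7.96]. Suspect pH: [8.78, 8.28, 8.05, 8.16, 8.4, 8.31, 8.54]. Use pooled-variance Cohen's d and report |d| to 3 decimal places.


Pooled-variance Cohen's d for soil pH comparison:
Scene mean = 66.48 / 8 = 8.31
Suspect mean = 58.52 / 7 = 8.36
Scene sample variance s_s^2 = 0.046629
Suspect sample variance s_c^2 = 0.059233
Pooled variance = ((n_s-1)*s_s^2 + (n_c-1)*s_c^2) / (n_s + n_c - 2) = 0.052446
Pooled SD = sqrt(0.052446) = 0.229011
Mean difference = -0.05
|d| = |-0.05| / 0.229011 = 0.218

0.218


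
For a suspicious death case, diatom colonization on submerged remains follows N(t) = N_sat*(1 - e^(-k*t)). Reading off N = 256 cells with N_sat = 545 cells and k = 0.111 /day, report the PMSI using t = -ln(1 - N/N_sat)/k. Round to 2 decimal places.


PMSI from diatom colonization curve:
N / N_sat = 256 / 545 = 0.469725
1 - N/N_sat = 0.530275
ln(1 - N/N_sat) = -0.63436
t = -ln(1 - N/N_sat) / k = -(-0.63436) / 0.111 = 5.71 days

5.71


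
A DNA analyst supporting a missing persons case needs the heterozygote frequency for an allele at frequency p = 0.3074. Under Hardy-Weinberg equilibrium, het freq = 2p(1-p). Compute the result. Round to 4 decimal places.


Hardy-Weinberg heterozygote frequency:
q = 1 - p = 1 - 0.3074 = 0.6926
2pq = 2 * 0.3074 * 0.6926 = 0.4258

0.4258


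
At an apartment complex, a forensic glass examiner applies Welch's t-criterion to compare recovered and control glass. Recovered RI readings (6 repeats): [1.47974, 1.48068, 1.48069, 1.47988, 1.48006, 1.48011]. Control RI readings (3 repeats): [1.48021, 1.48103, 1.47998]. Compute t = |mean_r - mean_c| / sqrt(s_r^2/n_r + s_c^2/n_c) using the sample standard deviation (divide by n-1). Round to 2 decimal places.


Welch's t-criterion for glass RI comparison:
Recovered mean = sum / n_r = 8.88116 / 6 = 1.4801933
Control mean = sum / n_c = 4.44122 / 3 = 1.4804067
Recovered sample variance s_r^2 = 1.62387e-07
Control sample variance s_c^2 = 3.04633e-07
Welch SE (unpooled) = sqrt(s_r^2/n_r + s_c^2/n_c) = sqrt(2.70644e-08 + 1.01544e-07) = sqrt(1.28608e-07) = 0.00035862
|mean_r - mean_c| = 0.000213333
t = 0.000213333 / 0.00035862 = 0.59

0.59


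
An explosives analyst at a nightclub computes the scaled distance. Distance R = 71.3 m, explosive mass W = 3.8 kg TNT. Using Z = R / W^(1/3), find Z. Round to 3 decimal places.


Scaled distance calculation:
W^(1/3) = 3.8^(1/3) = 1.560491
Z = R / W^(1/3) = 71.3 / 1.560491
Z = 45.691 m/kg^(1/3)

45.691


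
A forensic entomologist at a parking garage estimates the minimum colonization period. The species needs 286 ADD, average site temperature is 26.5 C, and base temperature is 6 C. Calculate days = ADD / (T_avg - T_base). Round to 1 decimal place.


Insect development time:
Effective temperature = avg_temp - T_base = 26.5 - 6 = 20.5 C
Days = ADD / effective_temp = 286 / 20.5 = 14.0 days

14.0


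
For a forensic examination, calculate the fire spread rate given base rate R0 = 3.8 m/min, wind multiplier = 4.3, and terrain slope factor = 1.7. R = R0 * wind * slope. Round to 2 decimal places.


Fire spread rate calculation:
R = R0 * wind_factor * slope_factor
= 3.8 * 4.3 * 1.7
= 16.34 * 1.7
= 27.78 m/min

27.78


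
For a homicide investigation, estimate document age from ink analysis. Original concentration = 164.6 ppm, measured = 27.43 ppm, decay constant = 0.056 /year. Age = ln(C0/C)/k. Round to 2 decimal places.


Document age estimation:
C0/C = 164.6 / 27.43 = 6.000729
ln(C0/C) = 1.791881
t = 1.791881 / 0.056 = 32.00 years

32.00


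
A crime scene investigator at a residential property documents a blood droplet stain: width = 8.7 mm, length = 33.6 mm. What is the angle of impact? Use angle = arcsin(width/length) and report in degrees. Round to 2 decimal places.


Blood spatter impact angle calculation:
width / length = 8.7 / 33.6 = 0.258929
angle = arcsin(0.258929)
angle = 15.01 degrees

15.01


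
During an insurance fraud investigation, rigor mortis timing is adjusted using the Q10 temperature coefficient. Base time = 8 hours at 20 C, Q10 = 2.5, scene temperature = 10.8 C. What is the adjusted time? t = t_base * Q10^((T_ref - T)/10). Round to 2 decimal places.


Rigor mortis time adjustment:
Exponent = (T_ref - T_actual) / 10 = (20 - 10.8) / 10 = 0.92
Q10 factor = 2.5^0.92 = 2.3233
t_adjusted = 8 * 2.3233 = 18.59 hours

18.59


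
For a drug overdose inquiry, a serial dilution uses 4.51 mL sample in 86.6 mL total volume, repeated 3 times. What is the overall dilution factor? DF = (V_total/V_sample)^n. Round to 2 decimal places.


Dilution factor calculation:
Single dilution = V_total / V_sample = 86.6 / 4.51 ≈ 19.201774
Number of dilutions = 3
Total DF = (86.6 / 4.51)^3 (full precision, rounded at the end) = 7079.85

7079.85


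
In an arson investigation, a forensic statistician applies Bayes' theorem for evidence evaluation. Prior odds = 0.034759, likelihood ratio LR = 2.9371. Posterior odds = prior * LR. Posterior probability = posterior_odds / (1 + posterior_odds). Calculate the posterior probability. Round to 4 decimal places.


Bayesian evidence evaluation:
Posterior odds = prior_odds * LR = 0.034759 * 2.9371 = 0.1020907
Posterior probability = posterior_odds / (1 + posterior_odds)
= 0.1020907 / (1 + 0.1020907)
= 0.1020907 / 1.1020907
= 0.0926

0.0926


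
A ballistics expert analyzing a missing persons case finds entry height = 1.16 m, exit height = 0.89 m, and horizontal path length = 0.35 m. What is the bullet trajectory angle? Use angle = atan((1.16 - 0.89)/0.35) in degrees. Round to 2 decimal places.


Bullet trajectory angle:
Height difference = 1.16 - 0.89 = 0.27 m
angle = atan(0.27 / 0.35)
angle = atan(0.771429)
angle = 37.65 degrees

37.65


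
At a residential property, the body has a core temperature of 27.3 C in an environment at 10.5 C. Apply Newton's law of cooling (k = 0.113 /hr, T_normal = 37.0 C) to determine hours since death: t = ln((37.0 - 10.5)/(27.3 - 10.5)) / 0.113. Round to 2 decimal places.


Using Newton's law of cooling:
t = ln((T_normal - T_ambient) / (T_body - T_ambient)) / k
T_normal - T_ambient = 26.5
T_body - T_ambient = 16.8
Ratio = 1.577381
ln(ratio) = 0.455766
t = 0.455766 / 0.113 = 4.03 hours

4.03


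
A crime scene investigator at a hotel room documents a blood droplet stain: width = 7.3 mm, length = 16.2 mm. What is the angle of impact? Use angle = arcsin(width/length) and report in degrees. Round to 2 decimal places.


Blood spatter impact angle calculation:
width / length = 7.3 / 16.2 = 0.450617
angle = arcsin(0.450617)
angle = 26.78 degrees

26.78


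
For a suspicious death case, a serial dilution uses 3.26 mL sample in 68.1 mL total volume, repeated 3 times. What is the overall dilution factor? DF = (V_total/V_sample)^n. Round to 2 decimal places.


Dilution factor calculation:
Single dilution = V_total / V_sample = 68.1 / 3.26 ≈ 20.889571
Number of dilutions = 3
Total DF = (68.1 / 3.26)^3 (full precision, rounded at the end) = 9115.67

9115.67


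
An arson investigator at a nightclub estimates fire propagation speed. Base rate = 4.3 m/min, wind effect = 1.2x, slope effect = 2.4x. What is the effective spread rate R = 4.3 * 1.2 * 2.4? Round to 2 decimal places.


Fire spread rate calculation:
R = R0 * wind_factor * slope_factor
= 4.3 * 1.2 * 2.4
= 5.16 * 2.4
= 12.38 m/min

12.38


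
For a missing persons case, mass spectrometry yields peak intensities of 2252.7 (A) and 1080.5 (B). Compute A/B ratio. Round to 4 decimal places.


Spectral peak ratio:
Peak A = 2252.7 counts
Peak B = 1080.5 counts
Ratio = 2252.7 / 1080.5 = 2.0849

2.0849


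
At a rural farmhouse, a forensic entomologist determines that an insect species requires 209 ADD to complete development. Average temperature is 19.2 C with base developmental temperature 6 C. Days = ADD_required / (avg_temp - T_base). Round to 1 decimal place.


Insect development time:
Effective temperature = avg_temp - T_base = 19.2 - 6 = 13.2 C
Days = ADD / effective_temp = 209 / 13.2 = 15.8 days

15.8


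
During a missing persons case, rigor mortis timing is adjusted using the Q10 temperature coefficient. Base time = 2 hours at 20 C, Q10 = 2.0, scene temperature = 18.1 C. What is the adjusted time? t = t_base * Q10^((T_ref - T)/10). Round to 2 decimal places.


Rigor mortis time adjustment:
Exponent = (T_ref - T_actual) / 10 = (20 - 18.1) / 10 = 0.19
Q10 factor = 2.0^0.19 = 1.14076
t_adjusted = 2 * 1.14076 = 2.28 hours

2.28


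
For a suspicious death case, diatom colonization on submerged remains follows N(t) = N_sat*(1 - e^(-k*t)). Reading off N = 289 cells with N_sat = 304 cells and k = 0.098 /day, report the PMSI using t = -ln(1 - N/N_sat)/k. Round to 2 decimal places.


PMSI from diatom colonization curve:
N / N_sat = 289 / 304 = 0.950658
1 - N/N_sat = 0.049342
ln(1 - N/N_sat) = -3.00898
t = -ln(1 - N/N_sat) / k = -(-3.00898) / 0.098 = 30.70 days

30.70


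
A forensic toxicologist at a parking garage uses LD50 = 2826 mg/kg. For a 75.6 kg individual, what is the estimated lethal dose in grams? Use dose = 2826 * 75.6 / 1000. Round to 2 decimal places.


Lethal dose calculation:
Lethal dose = LD50 * body_weight / 1000
= 2826 * 75.6 / 1000
= 213645.6 / 1000
= 213.65 g

213.65


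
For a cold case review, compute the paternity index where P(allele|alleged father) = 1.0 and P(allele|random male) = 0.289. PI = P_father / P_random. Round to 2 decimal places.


Paternity Index calculation:
PI = P(allele|father) / P(allele|random)
PI = 1.0 / 0.289
PI = 3.46

3.46


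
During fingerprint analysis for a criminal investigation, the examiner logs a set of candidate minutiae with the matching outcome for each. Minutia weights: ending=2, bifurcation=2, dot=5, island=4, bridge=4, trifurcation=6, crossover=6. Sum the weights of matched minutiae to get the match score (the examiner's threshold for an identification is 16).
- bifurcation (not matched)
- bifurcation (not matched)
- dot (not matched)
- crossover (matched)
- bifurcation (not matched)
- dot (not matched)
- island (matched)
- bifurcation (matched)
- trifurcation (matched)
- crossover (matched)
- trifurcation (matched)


Weighted minutiae match score:
  bifurcation: not matched, +0
  bifurcation: not matched, +0
  dot: not matched, +0
  crossover: matched, +6 (running total 6)
  bifurcation: not matched, +0
  dot: not matched, +0
  island: matched, +4 (running total 10)
  bifurcation: matched, +2 (running total 12)
  trifurcation: matched, +6 (running total 18)
  crossover: matched, +6 (running total 24)
  trifurcation: matched, +6 (running total 30)
Total score = 30
Threshold = 16; verdict = identification

30


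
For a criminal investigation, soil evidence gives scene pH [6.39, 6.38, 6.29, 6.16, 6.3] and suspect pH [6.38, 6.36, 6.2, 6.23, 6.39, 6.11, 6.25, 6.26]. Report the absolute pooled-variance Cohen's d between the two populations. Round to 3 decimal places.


Pooled-variance Cohen's d for soil pH comparison:
Scene mean = 31.52 / 5 = 6.304
Suspect mean = 50.18 / 8 = 6.2725
Scene sample variance s_s^2 = 0.00853
Suspect sample variance s_c^2 = 0.009593
Pooled variance = ((n_s-1)*s_s^2 + (n_c-1)*s_c^2) / (n_s + n_c - 2) = 0.009206
Pooled SD = sqrt(0.009206) = 0.095948
Mean difference = 0.0315
|d| = |0.0315| / 0.095948 = 0.328

0.328


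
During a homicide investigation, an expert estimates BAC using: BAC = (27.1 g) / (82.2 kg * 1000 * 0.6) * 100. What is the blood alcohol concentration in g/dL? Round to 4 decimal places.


Applying the Widmark formula:
BAC = (dose_g / (body_wt * 1000 * r)) * 100
Denominator = 82.2 * 1000 * 0.6 = 49320
BAC = (27.1 / 49320) * 100
BAC = 0.0549 g/dL

0.0549


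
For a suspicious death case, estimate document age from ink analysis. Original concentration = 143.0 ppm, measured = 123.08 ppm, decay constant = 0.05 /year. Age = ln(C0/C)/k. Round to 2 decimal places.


Document age estimation:
C0/C = 143.0 / 123.08 = 1.161846
ln(C0/C) = 0.15001
t = 0.15001 / 0.05 = 3.00 years

3.00


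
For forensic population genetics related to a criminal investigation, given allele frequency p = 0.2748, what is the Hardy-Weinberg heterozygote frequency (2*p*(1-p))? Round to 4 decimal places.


Hardy-Weinberg heterozygote frequency:
q = 1 - p = 1 - 0.2748 = 0.7252
2pq = 2 * 0.2748 * 0.7252 = 0.3986

0.3986


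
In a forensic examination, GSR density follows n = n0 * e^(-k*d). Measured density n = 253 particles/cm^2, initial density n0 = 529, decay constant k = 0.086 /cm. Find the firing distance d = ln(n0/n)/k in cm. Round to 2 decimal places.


GSR distance calculation:
n0/n = 529 / 253 = 2.090909
ln(n0/n) = 0.737599
d = 0.737599 / 0.086 = 8.58 cm

8.58


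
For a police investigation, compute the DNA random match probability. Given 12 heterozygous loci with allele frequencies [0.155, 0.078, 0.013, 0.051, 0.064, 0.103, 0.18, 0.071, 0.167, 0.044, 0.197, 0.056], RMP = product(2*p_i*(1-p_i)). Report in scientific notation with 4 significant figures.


Computing RMP for 12 loci:
Locus 1: 2 * 0.155 * 0.845 = 0.26195
Locus 2: 2 * 0.078 * 0.922 = 0.143832
Locus 3: 2 * 0.013 * 0.987 = 0.025662
Locus 4: 2 * 0.051 * 0.949 = 0.096798
Locus 5: 2 * 0.064 * 0.936 = 0.119808
Locus 6: 2 * 0.103 * 0.897 = 0.184782
Locus 7: 2 * 0.18 * 0.82 = 0.2952
Locus 8: 2 * 0.071 * 0.929 = 0.131918
Locus 9: 2 * 0.167 * 0.833 = 0.278222
Locus 10: 2 * 0.044 * 0.956 = 0.084128
Locus 11: 2 * 0.197 * 0.803 = 0.316382
Locus 12: 2 * 0.056 * 0.944 = 0.105728
RMP = 6.317e-11

6.317e-11


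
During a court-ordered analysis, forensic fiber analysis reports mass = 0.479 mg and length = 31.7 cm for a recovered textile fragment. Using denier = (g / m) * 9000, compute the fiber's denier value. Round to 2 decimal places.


Denier calculation:
Mass in grams = 0.479 mg / 1000 = 0.000479 g
Length in meters = 31.7 cm / 100 = 0.317 m
Linear density = mass / length = 0.000479 / 0.317 = 0.00151104 g/m
Denier = (g/m) * 9000 = 0.00151104 * 9000 = 13.60

13.60


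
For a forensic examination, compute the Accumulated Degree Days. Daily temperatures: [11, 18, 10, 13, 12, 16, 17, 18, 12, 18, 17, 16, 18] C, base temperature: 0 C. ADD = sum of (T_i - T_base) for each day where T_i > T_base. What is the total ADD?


Computing ADD day by day:
Day 1: max(0, 11 - 0) = 11
Day 2: max(0, 18 - 0) = 18
Day 3: max(0, 10 - 0) = 10
Day 4: max(0, 13 - 0) = 13
Day 5: max(0, 12 - 0) = 12
Day 6: max(0, 16 - 0) = 16
Day 7: max(0, 17 - 0) = 17
Day 8: max(0, 18 - 0) = 18
Day 9: max(0, 12 - 0) = 12
Day 10: max(0, 18 - 0) = 18
Day 11: max(0, 17 - 0) = 17
Day 12: max(0, 16 - 0) = 16
Day 13: max(0, 18 - 0) = 18
Total ADD = 196

196


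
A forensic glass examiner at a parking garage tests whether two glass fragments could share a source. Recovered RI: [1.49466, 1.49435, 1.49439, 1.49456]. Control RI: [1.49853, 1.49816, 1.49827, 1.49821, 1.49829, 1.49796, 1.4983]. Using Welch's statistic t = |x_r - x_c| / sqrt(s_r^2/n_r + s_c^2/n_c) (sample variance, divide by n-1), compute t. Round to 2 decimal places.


Welch's t-criterion for glass RI comparison:
Recovered mean = sum / n_r = 5.97796 / 4 = 1.49449
Control mean = sum / n_c = 10.48772 / 7 = 1.4982457
Recovered sample variance s_r^2 = 2.11333e-08
Control sample variance s_c^2 = 2.94286e-08
Welch SE (unpooled) = sqrt(s_r^2/n_r + s_c^2/n_c) = sqrt(5.28333e-09 + 4.20408e-09) = sqrt(9.48741e-09) = 9.74033e-05
|mean_r - mean_c| = 0.00375571
t = 0.00375571 / 9.74033e-05 = 38.56

38.56


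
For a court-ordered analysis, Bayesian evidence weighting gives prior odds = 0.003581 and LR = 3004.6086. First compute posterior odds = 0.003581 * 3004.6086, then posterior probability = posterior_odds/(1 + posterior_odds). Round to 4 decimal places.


Bayesian evidence evaluation:
Posterior odds = prior_odds * LR = 0.003581 * 3004.6086 = 10.7595
Posterior probability = posterior_odds / (1 + posterior_odds)
= 10.7595 / (1 + 10.7595)
= 10.7595 / 11.7595
= 0.9150

0.9150


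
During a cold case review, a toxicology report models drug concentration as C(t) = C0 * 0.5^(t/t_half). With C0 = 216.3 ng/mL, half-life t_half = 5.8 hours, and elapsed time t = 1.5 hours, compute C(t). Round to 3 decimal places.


Drug concentration decay:
Number of half-lives = t / t_half = 1.5 / 5.8 = 0.258621
Decay factor = 0.5^0.258621 = 0.83588652
C(t) = 216.3 * 0.83588652 = 180.802 ng/mL

180.802


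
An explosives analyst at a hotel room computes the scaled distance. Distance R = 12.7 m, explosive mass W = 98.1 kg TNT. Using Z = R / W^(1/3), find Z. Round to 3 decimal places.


Scaled distance calculation:
W^(1/3) = 98.1^(1/3) = 4.612004
Z = R / W^(1/3) = 12.7 / 4.612004
Z = 2.754 m/kg^(1/3)

2.754


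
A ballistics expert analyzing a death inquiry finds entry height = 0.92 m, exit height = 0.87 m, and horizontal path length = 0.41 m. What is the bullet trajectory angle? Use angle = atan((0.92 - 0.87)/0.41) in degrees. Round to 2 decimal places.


Bullet trajectory angle:
Height difference = 0.92 - 0.87 = 0.05 m
angle = atan(0.05 / 0.41)
angle = atan(0.121951)
angle = 6.95 degrees

6.95


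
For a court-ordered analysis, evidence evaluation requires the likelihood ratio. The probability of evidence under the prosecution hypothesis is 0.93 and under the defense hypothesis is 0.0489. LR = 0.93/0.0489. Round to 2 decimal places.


Likelihood ratio calculation:
LR = P(E|Hp) / P(E|Hd)
LR = 0.93 / 0.0489
LR = 19.02

19.02


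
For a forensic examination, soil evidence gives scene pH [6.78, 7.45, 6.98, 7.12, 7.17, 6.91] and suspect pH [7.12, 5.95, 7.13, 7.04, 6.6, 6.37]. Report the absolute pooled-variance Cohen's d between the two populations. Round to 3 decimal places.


Pooled-variance Cohen's d for soil pH comparison:
Scene mean = 42.41 / 6 = 7.068333
Suspect mean = 40.21 / 6 = 6.701667
Scene sample variance s_s^2 = 0.054937
Suspect sample variance s_c^2 = 0.231657
Pooled variance = ((n_s-1)*s_s^2 + (n_c-1)*s_c^2) / (n_s + n_c - 2) = 0.143297
Pooled SD = sqrt(0.143297) = 0.378546
Mean difference = 0.366667
|d| = |0.366667| / 0.378546 = 0.969

0.969


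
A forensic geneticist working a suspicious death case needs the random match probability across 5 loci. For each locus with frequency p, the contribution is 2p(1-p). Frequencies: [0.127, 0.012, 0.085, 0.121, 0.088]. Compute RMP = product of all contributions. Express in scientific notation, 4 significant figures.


Computing RMP for 5 loci:
Locus 1: 2 * 0.127 * 0.873 = 0.221742
Locus 2: 2 * 0.012 * 0.988 = 0.023712
Locus 3: 2 * 0.085 * 0.915 = 0.15555
Locus 4: 2 * 0.121 * 0.879 = 0.212718
Locus 5: 2 * 0.088 * 0.912 = 0.160512
RMP = 2.793e-05

2.793e-05


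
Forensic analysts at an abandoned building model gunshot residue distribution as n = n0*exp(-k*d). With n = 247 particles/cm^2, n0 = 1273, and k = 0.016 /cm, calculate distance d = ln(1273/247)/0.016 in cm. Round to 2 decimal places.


GSR distance calculation:
n0/n = 1273 / 247 = 5.153846
ln(n0/n) = 1.639743
d = 1.639743 / 0.016 = 102.48 cm

102.48


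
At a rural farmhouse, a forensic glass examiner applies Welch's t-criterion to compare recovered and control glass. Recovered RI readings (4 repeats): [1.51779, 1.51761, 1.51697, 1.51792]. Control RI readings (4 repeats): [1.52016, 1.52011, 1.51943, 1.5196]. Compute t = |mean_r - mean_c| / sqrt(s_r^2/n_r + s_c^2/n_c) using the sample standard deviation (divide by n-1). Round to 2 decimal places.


Welch's t-criterion for glass RI comparison:
Recovered mean = sum / n_r = 6.07029 / 4 = 1.5175725
Control mean = sum / n_c = 6.0793 / 4 = 1.519825
Recovered sample variance s_r^2 = 1.77492e-07
Control sample variance s_c^2 = 1.33367e-07
Welch SE (unpooled) = sqrt(s_r^2/n_r + s_c^2/n_c) = sqrt(4.43729e-08 + 3.33417e-08) = sqrt(7.77146e-08) = 0.000278773
|mean_r - mean_c| = 0.0022525
t = 0.0022525 / 0.000278773 = 8.08

8.08


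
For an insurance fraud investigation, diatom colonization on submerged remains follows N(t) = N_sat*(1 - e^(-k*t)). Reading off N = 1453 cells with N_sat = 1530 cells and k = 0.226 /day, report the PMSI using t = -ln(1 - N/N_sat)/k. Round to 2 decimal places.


PMSI from diatom colonization curve:
N / N_sat = 1453 / 1530 = 0.949673
1 - N/N_sat = 0.050327
ln(1 - N/N_sat) = -2.989214
t = -ln(1 - N/N_sat) / k = -(-2.989214) / 0.226 = 13.23 days

13.23


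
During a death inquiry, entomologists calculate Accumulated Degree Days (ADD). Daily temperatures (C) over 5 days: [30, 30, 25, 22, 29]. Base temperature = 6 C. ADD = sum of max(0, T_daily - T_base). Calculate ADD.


Computing ADD day by day:
Day 1: max(0, 30 - 6) = 24
Day 2: max(0, 30 - 6) = 24
Day 3: max(0, 25 - 6) = 19
Day 4: max(0, 22 - 6) = 16
Day 5: max(0, 29 - 6) = 23
Total ADD = 106

106


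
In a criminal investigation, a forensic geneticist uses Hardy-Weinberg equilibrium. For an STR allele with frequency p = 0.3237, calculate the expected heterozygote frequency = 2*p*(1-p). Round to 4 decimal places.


Hardy-Weinberg heterozygote frequency:
q = 1 - p = 1 - 0.3237 = 0.6763
2pq = 2 * 0.3237 * 0.6763 = 0.4378

0.4378


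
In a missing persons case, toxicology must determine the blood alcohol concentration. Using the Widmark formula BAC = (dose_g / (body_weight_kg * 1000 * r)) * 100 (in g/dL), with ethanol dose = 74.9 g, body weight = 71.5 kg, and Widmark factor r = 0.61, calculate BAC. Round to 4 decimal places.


Applying the Widmark formula:
BAC = (dose_g / (body_wt * 1000 * r)) * 100
Denominator = 71.5 * 1000 * 0.61 = 43615
BAC = (74.9 / 43615) * 100
BAC = 0.1717 g/dL

0.1717


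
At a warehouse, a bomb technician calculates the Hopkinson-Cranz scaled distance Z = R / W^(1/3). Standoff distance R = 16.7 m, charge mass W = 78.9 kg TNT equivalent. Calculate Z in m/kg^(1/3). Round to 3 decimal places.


Scaled distance calculation:
W^(1/3) = 78.9^(1/3) = 4.289029
Z = R / W^(1/3) = 16.7 / 4.289029
Z = 3.894 m/kg^(1/3)

3.894


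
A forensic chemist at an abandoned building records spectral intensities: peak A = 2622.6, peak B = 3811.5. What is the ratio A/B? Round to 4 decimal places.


Spectral peak ratio:
Peak A = 2622.6 counts
Peak B = 3811.5 counts
Ratio = 2622.6 / 3811.5 = 0.6881

0.6881


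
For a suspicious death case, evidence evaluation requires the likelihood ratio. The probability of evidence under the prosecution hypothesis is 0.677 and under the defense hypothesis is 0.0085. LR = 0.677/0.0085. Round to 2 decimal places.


Likelihood ratio calculation:
LR = P(E|Hp) / P(E|Hd)
LR = 0.677 / 0.0085
LR = 79.65

79.65


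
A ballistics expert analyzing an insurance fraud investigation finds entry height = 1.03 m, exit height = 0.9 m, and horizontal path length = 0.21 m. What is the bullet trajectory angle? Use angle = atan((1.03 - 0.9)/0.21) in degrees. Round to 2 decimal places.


Bullet trajectory angle:
Height difference = 1.03 - 0.9 = 0.13 m
angle = atan(0.13 / 0.21)
angle = atan(0.619048)
angle = 31.76 degrees

31.76


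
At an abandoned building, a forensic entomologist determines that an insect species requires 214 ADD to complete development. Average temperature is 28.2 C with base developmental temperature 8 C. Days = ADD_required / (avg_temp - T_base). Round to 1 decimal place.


Insect development time:
Effective temperature = avg_temp - T_base = 28.2 - 8 = 20.2 C
Days = ADD / effective_temp = 214 / 20.2 = 10.6 days

10.6


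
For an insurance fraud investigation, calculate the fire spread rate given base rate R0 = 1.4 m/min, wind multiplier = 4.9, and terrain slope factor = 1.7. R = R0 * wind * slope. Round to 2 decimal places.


Fire spread rate calculation:
R = R0 * wind_factor * slope_factor
= 1.4 * 4.9 * 1.7
= 6.86 * 1.7
= 11.66 m/min

11.66


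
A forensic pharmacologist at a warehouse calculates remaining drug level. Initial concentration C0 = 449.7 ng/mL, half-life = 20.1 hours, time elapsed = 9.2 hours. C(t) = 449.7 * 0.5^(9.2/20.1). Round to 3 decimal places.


Drug concentration decay:
Number of half-lives = t / t_half = 9.2 / 20.1 = 0.457711
Decay factor = 0.5^0.457711 = 0.72814062
C(t) = 449.7 * 0.72814062 = 327.445 ng/mL

327.445


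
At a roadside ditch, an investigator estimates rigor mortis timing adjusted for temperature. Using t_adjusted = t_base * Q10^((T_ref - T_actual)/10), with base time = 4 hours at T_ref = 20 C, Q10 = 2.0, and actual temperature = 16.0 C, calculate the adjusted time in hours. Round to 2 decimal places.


Rigor mortis time adjustment:
Exponent = (T_ref - T_actual) / 10 = (20 - 16.0) / 10 = 0.4
Q10 factor = 2.0^0.4 = 1.31951
t_adjusted = 4 * 1.31951 = 5.28 hours

5.28


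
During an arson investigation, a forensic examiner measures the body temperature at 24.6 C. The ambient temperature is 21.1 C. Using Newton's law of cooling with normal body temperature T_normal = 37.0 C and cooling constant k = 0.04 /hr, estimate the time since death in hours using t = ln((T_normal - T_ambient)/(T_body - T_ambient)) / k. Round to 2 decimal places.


Using Newton's law of cooling:
t = ln((T_normal - T_ambient) / (T_body - T_ambient)) / k
T_normal - T_ambient = 15.9
T_body - T_ambient = 3.5
Ratio = 4.542857
ln(ratio) = 1.513556
t = 1.513556 / 0.04 = 37.84 hours

37.84


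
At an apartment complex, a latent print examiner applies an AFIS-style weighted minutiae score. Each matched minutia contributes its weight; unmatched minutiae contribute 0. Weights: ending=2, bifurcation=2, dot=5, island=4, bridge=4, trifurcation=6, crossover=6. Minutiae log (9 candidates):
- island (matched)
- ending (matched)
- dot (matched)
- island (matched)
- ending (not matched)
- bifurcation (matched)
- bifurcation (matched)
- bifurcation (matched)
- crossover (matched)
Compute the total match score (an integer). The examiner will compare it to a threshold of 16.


Weighted minutiae match score:
  island: matched, +4 (running total 4)
  ending: matched, +2 (running total 6)
  dot: matched, +5 (running total 11)
  island: matched, +4 (running total 15)
  ending: not matched, +0
  bifurcation: matched, +2 (running total 17)
  bifurcation: matched, +2 (running total 19)
  bifurcation: matched, +2 (running total 21)
  crossover: matched, +6 (running total 27)
Total score = 27
Threshold = 16; verdict = identification

27


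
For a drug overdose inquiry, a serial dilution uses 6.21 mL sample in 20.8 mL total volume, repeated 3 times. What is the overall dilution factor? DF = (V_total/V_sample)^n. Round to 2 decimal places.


Dilution factor calculation:
Single dilution = V_total / V_sample = 20.8 / 6.21 ≈ 3.349436
Number of dilutions = 3
Total DF = (20.8 / 6.21)^3 (full precision, rounded at the end) = 37.58

37.58


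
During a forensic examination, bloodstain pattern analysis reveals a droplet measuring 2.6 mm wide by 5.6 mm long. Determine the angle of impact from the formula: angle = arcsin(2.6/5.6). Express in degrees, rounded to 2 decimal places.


Blood spatter impact angle calculation:
width / length = 2.6 / 5.6 = 0.464286
angle = arcsin(0.464286)
angle = 27.66 degrees

27.66


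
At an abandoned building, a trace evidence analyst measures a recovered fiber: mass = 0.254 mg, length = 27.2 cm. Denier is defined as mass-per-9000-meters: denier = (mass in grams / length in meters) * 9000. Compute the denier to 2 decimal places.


Denier calculation:
Mass in grams = 0.254 mg / 1000 = 0.000254 g
Length in meters = 27.2 cm / 100 = 0.272 m
Linear density = mass / length = 0.000254 / 0.272 = 0.00093382 g/m
Denier = (g/m) * 9000 = 0.00093382 * 9000 = 8.40

8.40


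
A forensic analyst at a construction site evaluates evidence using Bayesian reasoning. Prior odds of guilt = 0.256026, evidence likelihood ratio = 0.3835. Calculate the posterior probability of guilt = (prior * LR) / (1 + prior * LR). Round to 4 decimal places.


Bayesian evidence evaluation:
Posterior odds = prior_odds * LR = 0.256026 * 0.3835 = 0.09818597
Posterior probability = posterior_odds / (1 + posterior_odds)
= 0.09818597 / (1 + 0.09818597)
= 0.09818597 / 1.09818597
= 0.0894

0.0894


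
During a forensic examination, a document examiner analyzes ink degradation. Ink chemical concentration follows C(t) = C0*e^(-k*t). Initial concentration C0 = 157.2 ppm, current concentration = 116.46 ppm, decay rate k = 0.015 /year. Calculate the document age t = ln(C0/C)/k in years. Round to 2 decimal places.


Document age estimation:
C0/C = 157.2 / 116.46 = 1.34982
ln(C0/C) = 0.299971
t = 0.299971 / 0.015 = 20.00 years

20.00


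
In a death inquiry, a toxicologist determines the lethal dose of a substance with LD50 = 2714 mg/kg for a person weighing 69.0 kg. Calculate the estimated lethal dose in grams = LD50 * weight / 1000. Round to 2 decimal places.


Lethal dose calculation:
Lethal dose = LD50 * body_weight / 1000
= 2714 * 69.0 / 1000
= 187266 / 1000
= 187.27 g

187.27


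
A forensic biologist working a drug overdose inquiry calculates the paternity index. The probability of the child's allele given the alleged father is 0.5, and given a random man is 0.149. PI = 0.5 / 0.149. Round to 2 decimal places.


Paternity Index calculation:
PI = P(allele|father) / P(allele|random)
PI = 0.5 / 0.149
PI = 3.36

3.36


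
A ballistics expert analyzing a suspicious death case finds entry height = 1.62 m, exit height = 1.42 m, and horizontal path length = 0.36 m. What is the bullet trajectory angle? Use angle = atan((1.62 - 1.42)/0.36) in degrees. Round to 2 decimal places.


Bullet trajectory angle:
Height difference = 1.62 - 1.42 = 0.2 m
angle = atan(0.2 / 0.36)
angle = atan(0.555556)
angle = 29.05 degrees

29.05


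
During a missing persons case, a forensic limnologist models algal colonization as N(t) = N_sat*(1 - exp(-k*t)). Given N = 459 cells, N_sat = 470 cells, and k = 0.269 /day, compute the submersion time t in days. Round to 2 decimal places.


PMSI from diatom colonization curve:
N / N_sat = 459 / 470 = 0.976596
1 - N/N_sat = 0.023404
ln(1 - N/N_sat) = -3.754848
t = -ln(1 - N/N_sat) / k = -(-3.754848) / 0.269 = 13.96 days

13.96


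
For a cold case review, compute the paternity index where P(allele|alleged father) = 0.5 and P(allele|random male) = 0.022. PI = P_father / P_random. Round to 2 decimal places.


Paternity Index calculation:
PI = P(allele|father) / P(allele|random)
PI = 0.5 / 0.022
PI = 22.73

22.73


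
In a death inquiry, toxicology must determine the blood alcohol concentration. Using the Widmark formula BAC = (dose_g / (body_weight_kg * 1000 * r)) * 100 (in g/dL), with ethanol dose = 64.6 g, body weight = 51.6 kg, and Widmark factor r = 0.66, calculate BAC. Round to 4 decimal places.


Applying the Widmark formula:
BAC = (dose_g / (body_wt * 1000 * r)) * 100
Denominator = 51.6 * 1000 * 0.66 = 34056
BAC = (64.6 / 34056) * 100
BAC = 0.1897 g/dL

0.1897


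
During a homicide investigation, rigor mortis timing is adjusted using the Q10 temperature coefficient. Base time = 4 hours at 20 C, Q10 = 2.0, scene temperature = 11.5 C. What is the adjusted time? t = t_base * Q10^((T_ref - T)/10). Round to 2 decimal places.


Rigor mortis time adjustment:
Exponent = (T_ref - T_actual) / 10 = (20 - 11.5) / 10 = 0.85
Q10 factor = 2.0^0.85 = 1.8025
t_adjusted = 4 * 1.8025 = 7.21 hours

7.21


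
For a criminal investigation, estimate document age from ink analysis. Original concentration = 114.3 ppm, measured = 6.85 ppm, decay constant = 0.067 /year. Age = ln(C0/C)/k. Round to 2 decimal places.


Document age estimation:
C0/C = 114.3 / 6.85 = 16.686131
ln(C0/C) = 2.814578
t = 2.814578 / 0.067 = 42.01 years

42.01


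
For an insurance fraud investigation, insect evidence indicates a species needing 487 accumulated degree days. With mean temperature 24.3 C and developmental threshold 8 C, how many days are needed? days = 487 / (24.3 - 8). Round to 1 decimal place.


Insect development time:
Effective temperature = avg_temp - T_base = 24.3 - 8 = 16.3 C
Days = ADD / effective_temp = 487 / 16.3 = 29.9 days

29.9


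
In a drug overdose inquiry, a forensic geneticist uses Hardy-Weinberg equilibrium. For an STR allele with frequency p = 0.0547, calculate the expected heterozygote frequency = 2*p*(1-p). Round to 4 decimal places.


Hardy-Weinberg heterozygote frequency:
q = 1 - p = 1 - 0.0547 = 0.9453
2pq = 2 * 0.0547 * 0.9453 = 0.1034

0.1034


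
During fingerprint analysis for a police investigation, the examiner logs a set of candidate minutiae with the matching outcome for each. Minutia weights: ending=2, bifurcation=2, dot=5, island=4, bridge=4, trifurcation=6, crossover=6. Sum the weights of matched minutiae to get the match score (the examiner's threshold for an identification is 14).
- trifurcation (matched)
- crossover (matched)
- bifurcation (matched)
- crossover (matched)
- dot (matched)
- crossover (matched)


Weighted minutiae match score:
  trifurcation: matched, +6 (running total 6)
  crossover: matched, +6 (running total 12)
  bifurcation: matched, +2 (running total 14)
  crossover: matched, +6 (running total 20)
  dot: matched, +5 (running total 25)
  crossover: matched, +6 (running total 31)
Total score = 31
Threshold = 14; verdict = identification

31


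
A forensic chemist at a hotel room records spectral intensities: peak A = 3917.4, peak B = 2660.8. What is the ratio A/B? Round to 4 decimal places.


Spectral peak ratio:
Peak A = 3917.4 counts
Peak B = 2660.8 counts
Ratio = 3917.4 / 2660.8 = 1.4723

1.4723


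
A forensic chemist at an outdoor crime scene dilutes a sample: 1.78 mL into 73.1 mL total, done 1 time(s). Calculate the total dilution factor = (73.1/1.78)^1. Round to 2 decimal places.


Dilution factor calculation:
Single dilution = V_total / V_sample = 73.1 / 1.78 ≈ 41.067416
Number of dilutions = 1
Total DF = (73.1 / 1.78)^1 (full precision, rounded at the end) = 41.07

41.07


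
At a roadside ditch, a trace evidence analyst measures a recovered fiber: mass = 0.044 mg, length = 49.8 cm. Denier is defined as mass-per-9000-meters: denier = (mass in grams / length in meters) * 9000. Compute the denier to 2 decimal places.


Denier calculation:
Mass in grams = 0.044 mg / 1000 = 0.000044 g
Length in meters = 49.8 cm / 100 = 0.498 m
Linear density = mass / length = 0.000044 / 0.498 = 0.00008835 g/m
Denier = (g/m) * 9000 = 0.00008835 * 9000 = 0.80

0.80


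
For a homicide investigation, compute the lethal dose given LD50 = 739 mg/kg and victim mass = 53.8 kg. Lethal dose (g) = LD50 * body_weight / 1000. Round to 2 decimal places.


Lethal dose calculation:
Lethal dose = LD50 * body_weight / 1000
= 739 * 53.8 / 1000
= 39758.2 / 1000
= 39.76 g

39.76


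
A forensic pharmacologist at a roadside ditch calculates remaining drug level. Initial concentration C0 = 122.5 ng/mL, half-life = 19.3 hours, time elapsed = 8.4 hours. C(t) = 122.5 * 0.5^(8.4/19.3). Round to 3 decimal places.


Drug concentration decay:
Number of half-lives = t / t_half = 8.4 / 19.3 = 0.435233
Decay factor = 0.5^0.435233 = 0.7395743
C(t) = 122.5 * 0.7395743 = 90.598 ng/mL

90.598


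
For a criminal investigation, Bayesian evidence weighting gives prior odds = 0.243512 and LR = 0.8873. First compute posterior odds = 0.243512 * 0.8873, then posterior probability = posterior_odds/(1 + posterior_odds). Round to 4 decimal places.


Bayesian evidence evaluation:
Posterior odds = prior_odds * LR = 0.243512 * 0.8873 = 0.2160682
Posterior probability = posterior_odds / (1 + posterior_odds)
= 0.2160682 / (1 + 0.2160682)
= 0.2160682 / 1.2160682
= 0.1777

0.1777


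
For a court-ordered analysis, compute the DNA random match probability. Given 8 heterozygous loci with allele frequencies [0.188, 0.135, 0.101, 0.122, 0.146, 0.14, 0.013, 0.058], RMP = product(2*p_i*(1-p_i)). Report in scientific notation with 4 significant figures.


Computing RMP for 8 loci:
Locus 1: 2 * 0.188 * 0.812 = 0.305312
Locus 2: 2 * 0.135 * 0.865 = 0.23355
Locus 3: 2 * 0.101 * 0.899 = 0.181598
Locus 4: 2 * 0.122 * 0.878 = 0.214232
Locus 5: 2 * 0.146 * 0.854 = 0.249368
Locus 6: 2 * 0.14 * 0.86 = 0.2408
Locus 7: 2 * 0.013 * 0.987 = 0.025662
Locus 8: 2 * 0.058 * 0.942 = 0.109272
RMP = 4.671e-07

4.671e-07
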